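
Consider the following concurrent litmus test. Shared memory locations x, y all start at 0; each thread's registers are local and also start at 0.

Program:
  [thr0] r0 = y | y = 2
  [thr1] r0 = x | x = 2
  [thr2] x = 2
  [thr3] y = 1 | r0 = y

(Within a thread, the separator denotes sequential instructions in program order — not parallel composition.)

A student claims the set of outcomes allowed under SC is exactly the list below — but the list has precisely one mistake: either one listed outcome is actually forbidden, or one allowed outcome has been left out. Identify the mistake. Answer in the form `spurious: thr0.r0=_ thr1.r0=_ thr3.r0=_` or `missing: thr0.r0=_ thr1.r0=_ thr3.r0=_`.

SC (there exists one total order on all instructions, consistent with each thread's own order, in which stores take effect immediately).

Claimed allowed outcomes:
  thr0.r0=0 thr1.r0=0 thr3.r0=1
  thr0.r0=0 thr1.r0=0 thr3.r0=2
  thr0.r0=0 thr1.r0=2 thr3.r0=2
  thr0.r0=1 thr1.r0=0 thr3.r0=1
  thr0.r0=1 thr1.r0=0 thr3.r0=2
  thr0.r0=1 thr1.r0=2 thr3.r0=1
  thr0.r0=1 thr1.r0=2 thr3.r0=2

missing: thr0.r0=0 thr1.r0=2 thr3.r0=1

outcome vector order: (thr0.r0,thr1.r0,thr3.r0)
SC (8): 001, 002, 021, 022, 101, 102, 121, 122
SC∖claimed = {021}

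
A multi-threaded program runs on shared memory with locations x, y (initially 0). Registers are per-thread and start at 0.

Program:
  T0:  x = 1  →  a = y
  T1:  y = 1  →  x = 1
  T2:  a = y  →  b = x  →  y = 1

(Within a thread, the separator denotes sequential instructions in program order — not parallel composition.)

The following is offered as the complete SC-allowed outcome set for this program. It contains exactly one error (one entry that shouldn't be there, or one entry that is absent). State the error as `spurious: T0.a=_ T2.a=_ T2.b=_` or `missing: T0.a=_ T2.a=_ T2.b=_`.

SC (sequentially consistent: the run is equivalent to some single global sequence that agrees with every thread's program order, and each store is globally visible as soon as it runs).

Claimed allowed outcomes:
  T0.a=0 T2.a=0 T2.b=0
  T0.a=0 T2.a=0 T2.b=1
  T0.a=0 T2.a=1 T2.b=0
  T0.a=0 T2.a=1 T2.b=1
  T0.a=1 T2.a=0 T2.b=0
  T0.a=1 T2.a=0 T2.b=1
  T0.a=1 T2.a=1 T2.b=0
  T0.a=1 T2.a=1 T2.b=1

outcome vector order: (T0.a,T2.a,T2.b)
[SC] allowed = {<0 0 0> <0 0 1> <0 1 1> <1 0 0> <1 0 1> <1 1 0> <1 1 1>}
claimed∖SC = {<0 1 0>}

spurious: T0.a=0 T2.a=1 T2.b=0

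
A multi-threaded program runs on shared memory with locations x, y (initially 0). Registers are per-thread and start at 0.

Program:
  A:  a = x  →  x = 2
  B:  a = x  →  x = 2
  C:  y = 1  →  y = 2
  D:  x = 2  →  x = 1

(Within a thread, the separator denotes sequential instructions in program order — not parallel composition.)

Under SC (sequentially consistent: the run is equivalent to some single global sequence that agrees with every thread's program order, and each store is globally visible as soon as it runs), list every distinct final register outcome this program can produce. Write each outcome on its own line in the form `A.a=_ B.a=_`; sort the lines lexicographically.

A.a=0 B.a=0
A.a=0 B.a=1
A.a=0 B.a=2
A.a=1 B.a=0
A.a=1 B.a=1
A.a=1 B.a=2
A.a=2 B.a=0
A.a=2 B.a=1
A.a=2 B.a=2

outcome vector order: (A.a,B.a)
|SC outcomes| = 9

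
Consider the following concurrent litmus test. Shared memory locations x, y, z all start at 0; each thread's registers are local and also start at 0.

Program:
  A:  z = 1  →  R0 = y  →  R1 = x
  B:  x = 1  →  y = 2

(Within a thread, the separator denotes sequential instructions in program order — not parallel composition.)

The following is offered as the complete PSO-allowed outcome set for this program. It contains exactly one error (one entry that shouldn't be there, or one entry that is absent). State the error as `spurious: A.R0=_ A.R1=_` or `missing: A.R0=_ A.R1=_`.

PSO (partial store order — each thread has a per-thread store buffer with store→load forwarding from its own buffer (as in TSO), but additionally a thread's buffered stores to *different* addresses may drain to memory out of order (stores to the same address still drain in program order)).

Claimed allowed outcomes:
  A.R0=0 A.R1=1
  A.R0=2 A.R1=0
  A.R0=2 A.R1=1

missing: A.R0=0 A.R1=0

outcome vector order: (A.R0,A.R1)
under PSO → 0/0, 0/1, 2/0, 2/1
PSO∖claimed = {0/0}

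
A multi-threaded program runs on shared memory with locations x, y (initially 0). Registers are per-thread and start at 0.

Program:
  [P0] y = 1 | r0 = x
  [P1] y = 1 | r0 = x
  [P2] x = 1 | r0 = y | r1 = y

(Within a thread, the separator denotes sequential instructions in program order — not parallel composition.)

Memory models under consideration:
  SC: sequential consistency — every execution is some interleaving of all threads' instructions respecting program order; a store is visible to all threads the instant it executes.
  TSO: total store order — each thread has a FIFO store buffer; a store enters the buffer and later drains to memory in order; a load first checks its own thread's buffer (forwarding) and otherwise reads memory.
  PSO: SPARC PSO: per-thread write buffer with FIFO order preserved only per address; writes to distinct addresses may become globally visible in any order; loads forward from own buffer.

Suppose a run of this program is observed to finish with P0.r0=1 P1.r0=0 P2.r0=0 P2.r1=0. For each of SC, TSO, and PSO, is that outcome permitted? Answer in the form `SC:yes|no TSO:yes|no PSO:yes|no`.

SC:no TSO:yes PSO:yes

outcome vector order: (P0.r0,P1.r0,P2.r0,P2.r1)
SC (6): <0 0 1 1>; <0 1 1 1>; <1 0 1 1>; <1 1 0 0>; <1 1 0 1>; <1 1 1 1>
TSO (12): <0 0 0 0>; <0 0 0 1>; <0 0 1 1>; <0 1 0 0>; <0 1 0 1>; <0 1 1 1>; <1 0 0 0>; <1 0 0 1>; <1 0 1 1>; <1 1 0 0>; <1 1 0 1>; <1 1 1 1>
PSO (12): <0 0 0 0>; <0 0 0 1>; <0 0 1 1>; <0 1 0 0>; <0 1 0 1>; <0 1 1 1>; <1 0 0 0>; <1 0 0 1>; <1 0 1 1>; <1 1 0 0>; <1 1 0 1>; <1 1 1 1>
target <1 0 0 0> ∈ {TSO,PSO}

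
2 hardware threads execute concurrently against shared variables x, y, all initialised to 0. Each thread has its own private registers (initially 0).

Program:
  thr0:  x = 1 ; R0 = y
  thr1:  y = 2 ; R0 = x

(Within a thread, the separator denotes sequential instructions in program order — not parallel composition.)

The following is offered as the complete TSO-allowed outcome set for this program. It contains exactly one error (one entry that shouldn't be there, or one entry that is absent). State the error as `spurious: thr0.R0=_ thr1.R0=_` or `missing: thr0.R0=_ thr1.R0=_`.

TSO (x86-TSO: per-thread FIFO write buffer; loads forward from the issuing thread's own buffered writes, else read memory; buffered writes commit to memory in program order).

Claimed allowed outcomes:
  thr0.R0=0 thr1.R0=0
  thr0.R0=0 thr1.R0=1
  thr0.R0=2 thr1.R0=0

outcome vector order: (thr0.R0,thr1.R0)
TSO: 4 outcomes — {0/0 0/1 2/0 2/1}
TSO∖claimed = {2/1}

missing: thr0.R0=2 thr1.R0=1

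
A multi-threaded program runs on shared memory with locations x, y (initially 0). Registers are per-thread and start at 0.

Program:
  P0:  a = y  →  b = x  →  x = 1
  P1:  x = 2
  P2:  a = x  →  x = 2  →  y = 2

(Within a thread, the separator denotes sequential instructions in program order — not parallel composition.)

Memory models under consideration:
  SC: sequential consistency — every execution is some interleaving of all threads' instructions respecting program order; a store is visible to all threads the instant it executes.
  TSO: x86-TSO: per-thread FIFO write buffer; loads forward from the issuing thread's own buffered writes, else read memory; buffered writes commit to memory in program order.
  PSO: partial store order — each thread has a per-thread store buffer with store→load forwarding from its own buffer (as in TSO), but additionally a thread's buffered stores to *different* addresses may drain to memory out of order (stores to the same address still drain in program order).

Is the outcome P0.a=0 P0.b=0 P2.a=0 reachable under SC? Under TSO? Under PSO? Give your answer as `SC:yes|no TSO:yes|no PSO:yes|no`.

SC:yes TSO:yes PSO:yes

outcome vector order: (P0.a,P0.b,P2.a)
[SC] allowed = {<0 0 0> <0 0 1> <0 0 2> <0 2 0> <0 2 1> <0 2 2> <2 2 0> <2 2 2>}
[TSO] allowed = {<0 0 0> <0 0 1> <0 0 2> <0 2 0> <0 2 1> <0 2 2> <2 2 0> <2 2 2>}
[PSO] allowed = {<0 0 0> <0 0 1> <0 0 2> <0 2 0> <0 2 1> <0 2 2> <2 0 0> <2 2 0> <2 2 2>}
target <0 0 0> ∈ {SC,TSO,PSO}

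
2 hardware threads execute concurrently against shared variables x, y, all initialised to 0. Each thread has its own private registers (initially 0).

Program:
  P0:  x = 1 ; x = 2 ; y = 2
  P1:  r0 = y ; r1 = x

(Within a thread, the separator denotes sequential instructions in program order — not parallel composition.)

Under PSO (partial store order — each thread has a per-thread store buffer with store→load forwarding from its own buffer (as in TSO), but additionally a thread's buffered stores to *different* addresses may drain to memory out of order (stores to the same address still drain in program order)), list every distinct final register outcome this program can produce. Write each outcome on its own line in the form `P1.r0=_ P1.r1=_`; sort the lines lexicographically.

outcome vector order: (P1.r0,P1.r1)
|PSO outcomes| = 6

P1.r0=0 P1.r1=0
P1.r0=0 P1.r1=1
P1.r0=0 P1.r1=2
P1.r0=2 P1.r1=0
P1.r0=2 P1.r1=1
P1.r0=2 P1.r1=2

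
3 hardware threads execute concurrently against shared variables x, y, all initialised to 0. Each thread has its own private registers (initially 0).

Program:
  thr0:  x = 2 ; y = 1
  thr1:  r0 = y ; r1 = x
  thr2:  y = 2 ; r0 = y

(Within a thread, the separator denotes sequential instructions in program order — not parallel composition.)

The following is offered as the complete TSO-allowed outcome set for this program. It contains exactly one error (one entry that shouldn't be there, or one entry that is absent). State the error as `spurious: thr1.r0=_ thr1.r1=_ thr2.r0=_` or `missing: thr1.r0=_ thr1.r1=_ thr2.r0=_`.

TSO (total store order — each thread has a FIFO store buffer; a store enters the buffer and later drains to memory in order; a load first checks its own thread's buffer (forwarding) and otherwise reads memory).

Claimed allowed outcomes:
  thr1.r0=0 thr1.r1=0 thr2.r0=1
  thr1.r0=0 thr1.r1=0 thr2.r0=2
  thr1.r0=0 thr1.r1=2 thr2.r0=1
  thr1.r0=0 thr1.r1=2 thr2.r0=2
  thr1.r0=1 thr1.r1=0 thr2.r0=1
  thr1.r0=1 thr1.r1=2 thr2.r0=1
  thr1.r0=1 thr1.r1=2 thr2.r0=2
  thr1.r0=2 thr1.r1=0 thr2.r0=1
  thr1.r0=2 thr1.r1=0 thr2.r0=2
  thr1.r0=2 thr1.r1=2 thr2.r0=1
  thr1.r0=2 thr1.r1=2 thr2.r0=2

outcome vector order: (thr1.r0,thr1.r1,thr2.r0)
TSO (10): 001 002 021 022 121 122 201 202 221 222
claimed∖TSO = {101}

spurious: thr1.r0=1 thr1.r1=0 thr2.r0=1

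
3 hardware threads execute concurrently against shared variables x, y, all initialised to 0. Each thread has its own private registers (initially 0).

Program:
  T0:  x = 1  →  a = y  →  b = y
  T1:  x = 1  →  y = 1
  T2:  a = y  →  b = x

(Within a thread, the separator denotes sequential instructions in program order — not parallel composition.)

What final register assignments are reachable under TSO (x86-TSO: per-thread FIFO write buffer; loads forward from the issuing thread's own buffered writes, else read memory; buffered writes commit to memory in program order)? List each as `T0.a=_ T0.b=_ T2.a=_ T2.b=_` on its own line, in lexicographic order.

outcome vector order: (T0.a,T0.b,T2.a,T2.b)
|TSO outcomes| = 9

T0.a=0 T0.b=0 T2.a=0 T2.b=0
T0.a=0 T0.b=0 T2.a=0 T2.b=1
T0.a=0 T0.b=0 T2.a=1 T2.b=1
T0.a=0 T0.b=1 T2.a=0 T2.b=0
T0.a=0 T0.b=1 T2.a=0 T2.b=1
T0.a=0 T0.b=1 T2.a=1 T2.b=1
T0.a=1 T0.b=1 T2.a=0 T2.b=0
T0.a=1 T0.b=1 T2.a=0 T2.b=1
T0.a=1 T0.b=1 T2.a=1 T2.b=1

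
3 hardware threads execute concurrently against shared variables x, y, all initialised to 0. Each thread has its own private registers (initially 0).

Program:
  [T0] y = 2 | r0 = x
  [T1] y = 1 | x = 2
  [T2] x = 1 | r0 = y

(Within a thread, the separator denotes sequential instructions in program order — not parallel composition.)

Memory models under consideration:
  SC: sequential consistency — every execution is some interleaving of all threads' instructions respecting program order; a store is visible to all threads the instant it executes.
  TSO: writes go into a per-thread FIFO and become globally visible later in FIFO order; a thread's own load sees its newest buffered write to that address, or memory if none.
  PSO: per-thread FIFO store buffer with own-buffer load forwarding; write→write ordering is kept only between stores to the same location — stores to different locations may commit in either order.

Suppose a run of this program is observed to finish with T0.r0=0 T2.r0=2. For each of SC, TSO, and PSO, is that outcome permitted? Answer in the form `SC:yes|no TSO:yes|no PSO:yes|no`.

outcome vector order: (T0.r0,T2.r0)
under SC → (0,1) (0,2) (1,0) (1,1) (1,2) (2,0) (2,1) (2,2)
under TSO → (0,0) (0,1) (0,2) (1,0) (1,1) (1,2) (2,0) (2,1) (2,2)
under PSO → (0,0) (0,1) (0,2) (1,0) (1,1) (1,2) (2,0) (2,1) (2,2)
target (0,2) ∈ {SC,TSO,PSO}

SC:yes TSO:yes PSO:yes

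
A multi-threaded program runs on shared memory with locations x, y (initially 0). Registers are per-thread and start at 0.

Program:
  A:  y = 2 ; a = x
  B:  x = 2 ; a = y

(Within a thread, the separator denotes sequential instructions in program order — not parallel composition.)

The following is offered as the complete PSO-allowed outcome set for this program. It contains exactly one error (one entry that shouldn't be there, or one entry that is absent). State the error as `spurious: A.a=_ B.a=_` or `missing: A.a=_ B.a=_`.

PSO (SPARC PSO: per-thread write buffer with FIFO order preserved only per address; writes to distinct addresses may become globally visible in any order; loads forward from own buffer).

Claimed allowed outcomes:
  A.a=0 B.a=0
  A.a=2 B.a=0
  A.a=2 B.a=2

missing: A.a=0 B.a=2

outcome vector order: (A.a,B.a)
under PSO → <0 0> <0 2> <2 0> <2 2>
PSO∖claimed = {<0 2>}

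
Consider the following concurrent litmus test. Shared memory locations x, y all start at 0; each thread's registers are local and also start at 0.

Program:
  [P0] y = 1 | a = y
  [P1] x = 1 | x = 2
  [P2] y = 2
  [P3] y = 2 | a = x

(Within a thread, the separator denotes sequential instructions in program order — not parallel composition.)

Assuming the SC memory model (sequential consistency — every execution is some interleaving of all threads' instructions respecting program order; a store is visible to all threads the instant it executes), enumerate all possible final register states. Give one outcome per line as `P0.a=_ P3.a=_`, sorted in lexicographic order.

outcome vector order: (P0.a,P3.a)
|SC outcomes| = 6

P0.a=1 P3.a=0
P0.a=1 P3.a=1
P0.a=1 P3.a=2
P0.a=2 P3.a=0
P0.a=2 P3.a=1
P0.a=2 P3.a=2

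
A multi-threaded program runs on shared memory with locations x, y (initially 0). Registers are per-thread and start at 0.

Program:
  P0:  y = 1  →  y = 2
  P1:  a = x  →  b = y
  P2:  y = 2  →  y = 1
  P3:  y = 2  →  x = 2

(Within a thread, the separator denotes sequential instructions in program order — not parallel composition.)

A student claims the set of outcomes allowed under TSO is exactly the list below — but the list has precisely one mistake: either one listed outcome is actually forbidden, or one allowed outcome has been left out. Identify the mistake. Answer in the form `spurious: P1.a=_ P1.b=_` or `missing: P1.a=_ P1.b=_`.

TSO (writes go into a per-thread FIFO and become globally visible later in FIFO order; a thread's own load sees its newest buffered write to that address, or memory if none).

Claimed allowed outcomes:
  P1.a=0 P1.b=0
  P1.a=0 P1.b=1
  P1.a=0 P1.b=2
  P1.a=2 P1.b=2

missing: P1.a=2 P1.b=1

outcome vector order: (P1.a,P1.b)
TSO: 5 outcomes — {(0,0); (0,1); (0,2); (2,1); (2,2)}
TSO∖claimed = {(2,1)}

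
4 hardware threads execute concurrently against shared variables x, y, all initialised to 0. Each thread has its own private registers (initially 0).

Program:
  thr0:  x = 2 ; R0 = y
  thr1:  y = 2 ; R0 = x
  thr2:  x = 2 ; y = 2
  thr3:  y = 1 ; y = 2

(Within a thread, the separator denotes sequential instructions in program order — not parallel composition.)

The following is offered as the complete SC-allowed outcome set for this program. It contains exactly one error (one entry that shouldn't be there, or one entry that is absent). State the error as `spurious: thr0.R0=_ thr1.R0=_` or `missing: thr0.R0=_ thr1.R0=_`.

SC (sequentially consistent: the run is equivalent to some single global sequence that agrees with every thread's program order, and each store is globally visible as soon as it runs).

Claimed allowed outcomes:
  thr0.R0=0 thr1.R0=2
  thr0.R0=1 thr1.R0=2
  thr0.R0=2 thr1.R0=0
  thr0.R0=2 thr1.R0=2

missing: thr0.R0=1 thr1.R0=0

outcome vector order: (thr0.R0,thr1.R0)
[SC] allowed = {0/2; 1/0; 1/2; 2/0; 2/2}
SC∖claimed = {1/0}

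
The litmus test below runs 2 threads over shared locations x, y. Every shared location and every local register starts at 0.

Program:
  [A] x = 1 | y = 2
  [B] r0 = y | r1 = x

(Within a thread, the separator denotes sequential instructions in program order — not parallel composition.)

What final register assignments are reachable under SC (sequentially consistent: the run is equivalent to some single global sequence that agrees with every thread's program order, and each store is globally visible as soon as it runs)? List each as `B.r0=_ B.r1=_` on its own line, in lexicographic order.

B.r0=0 B.r1=0
B.r0=0 B.r1=1
B.r0=2 B.r1=1

outcome vector order: (B.r0,B.r1)
|SC outcomes| = 3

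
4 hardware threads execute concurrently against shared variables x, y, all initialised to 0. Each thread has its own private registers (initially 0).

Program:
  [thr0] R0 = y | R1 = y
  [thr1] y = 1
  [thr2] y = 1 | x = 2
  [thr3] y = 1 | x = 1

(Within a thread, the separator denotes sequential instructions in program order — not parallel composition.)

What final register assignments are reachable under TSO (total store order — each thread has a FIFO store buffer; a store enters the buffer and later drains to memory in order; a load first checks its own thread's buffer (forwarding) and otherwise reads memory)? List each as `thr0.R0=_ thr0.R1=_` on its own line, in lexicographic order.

outcome vector order: (thr0.R0,thr0.R1)
|TSO outcomes| = 3

thr0.R0=0 thr0.R1=0
thr0.R0=0 thr0.R1=1
thr0.R0=1 thr0.R1=1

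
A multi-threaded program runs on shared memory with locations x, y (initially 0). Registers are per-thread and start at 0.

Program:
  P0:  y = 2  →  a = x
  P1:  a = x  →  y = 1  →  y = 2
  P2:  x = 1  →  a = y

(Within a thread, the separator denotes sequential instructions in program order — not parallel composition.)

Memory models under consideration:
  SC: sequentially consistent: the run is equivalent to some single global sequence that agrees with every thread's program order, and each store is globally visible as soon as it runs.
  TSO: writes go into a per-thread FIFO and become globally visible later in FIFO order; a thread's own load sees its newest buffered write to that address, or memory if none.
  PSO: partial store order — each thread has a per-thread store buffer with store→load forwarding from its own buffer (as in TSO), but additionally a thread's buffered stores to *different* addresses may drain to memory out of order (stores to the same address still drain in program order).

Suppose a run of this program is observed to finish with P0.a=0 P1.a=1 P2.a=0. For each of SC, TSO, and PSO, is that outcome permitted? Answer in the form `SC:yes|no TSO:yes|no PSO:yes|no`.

SC:no TSO:yes PSO:yes

outcome vector order: (P0.a,P1.a,P2.a)
[SC] allowed = {001 002 011 012 100 101 102 110 111 112}
[TSO] allowed = {000 001 002 010 011 012 100 101 102 110 111 112}
[PSO] allowed = {000 001 002 010 011 012 100 101 102 110 111 112}
target 010 ∈ {TSO,PSO}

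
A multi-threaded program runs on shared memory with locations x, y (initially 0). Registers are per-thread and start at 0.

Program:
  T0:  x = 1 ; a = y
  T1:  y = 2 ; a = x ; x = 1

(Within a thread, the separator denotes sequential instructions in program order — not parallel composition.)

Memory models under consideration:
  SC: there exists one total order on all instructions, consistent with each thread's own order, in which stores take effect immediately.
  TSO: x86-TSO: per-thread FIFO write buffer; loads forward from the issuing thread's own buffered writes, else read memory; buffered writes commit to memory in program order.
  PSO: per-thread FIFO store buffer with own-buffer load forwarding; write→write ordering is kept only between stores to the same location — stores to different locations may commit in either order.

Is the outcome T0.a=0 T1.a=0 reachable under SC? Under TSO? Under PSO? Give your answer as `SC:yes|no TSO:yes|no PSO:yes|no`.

outcome vector order: (T0.a,T1.a)
SC (3): (0,1); (2,0); (2,1)
TSO (4): (0,0); (0,1); (2,0); (2,1)
PSO (4): (0,0); (0,1); (2,0); (2,1)
target (0,0) ∈ {TSO,PSO}

SC:no TSO:yes PSO:yes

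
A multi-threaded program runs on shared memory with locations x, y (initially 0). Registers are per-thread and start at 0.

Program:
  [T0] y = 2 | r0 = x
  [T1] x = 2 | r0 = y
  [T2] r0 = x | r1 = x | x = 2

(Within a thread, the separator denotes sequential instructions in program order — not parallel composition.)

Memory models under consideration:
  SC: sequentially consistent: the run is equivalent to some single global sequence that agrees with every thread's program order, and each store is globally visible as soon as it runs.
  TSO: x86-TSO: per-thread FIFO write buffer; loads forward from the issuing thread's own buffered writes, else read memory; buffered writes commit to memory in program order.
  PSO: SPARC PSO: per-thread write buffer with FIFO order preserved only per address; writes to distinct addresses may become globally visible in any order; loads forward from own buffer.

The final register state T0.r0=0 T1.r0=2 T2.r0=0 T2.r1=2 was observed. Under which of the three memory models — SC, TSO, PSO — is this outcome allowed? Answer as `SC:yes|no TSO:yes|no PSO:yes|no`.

SC:yes TSO:yes PSO:yes

outcome vector order: (T0.r0,T1.r0,T2.r0,T2.r1)
[SC] allowed = {(0,2,0,0), (0,2,0,2), (0,2,2,2), (2,0,0,0), (2,0,0,2), (2,0,2,2), (2,2,0,0), (2,2,0,2), (2,2,2,2)}
[TSO] allowed = {(0,0,0,0), (0,0,0,2), (0,0,2,2), (0,2,0,0), (0,2,0,2), (0,2,2,2), (2,0,0,0), (2,0,0,2), (2,0,2,2), (2,2,0,0), (2,2,0,2), (2,2,2,2)}
[PSO] allowed = {(0,0,0,0), (0,0,0,2), (0,0,2,2), (0,2,0,0), (0,2,0,2), (0,2,2,2), (2,0,0,0), (2,0,0,2), (2,0,2,2), (2,2,0,0), (2,2,0,2), (2,2,2,2)}
target (0,2,0,2) ∈ {SC,TSO,PSO}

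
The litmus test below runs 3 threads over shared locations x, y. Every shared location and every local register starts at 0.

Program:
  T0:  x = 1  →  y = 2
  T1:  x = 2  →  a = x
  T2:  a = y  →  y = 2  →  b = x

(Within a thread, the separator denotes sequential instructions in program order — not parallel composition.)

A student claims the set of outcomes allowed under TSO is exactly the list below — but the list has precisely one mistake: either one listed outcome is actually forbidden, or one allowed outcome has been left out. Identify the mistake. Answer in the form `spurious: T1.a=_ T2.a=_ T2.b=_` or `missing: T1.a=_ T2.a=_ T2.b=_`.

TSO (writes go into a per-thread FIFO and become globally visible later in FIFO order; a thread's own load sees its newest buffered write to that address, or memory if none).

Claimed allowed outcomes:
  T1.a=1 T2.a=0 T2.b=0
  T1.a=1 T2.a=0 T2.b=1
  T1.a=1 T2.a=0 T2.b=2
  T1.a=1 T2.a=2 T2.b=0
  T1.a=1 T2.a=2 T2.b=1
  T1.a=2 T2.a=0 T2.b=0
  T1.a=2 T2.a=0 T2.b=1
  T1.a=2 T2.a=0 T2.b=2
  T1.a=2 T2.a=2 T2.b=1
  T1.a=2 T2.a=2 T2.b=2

spurious: T1.a=1 T2.a=2 T2.b=0

outcome vector order: (T1.a,T2.a,T2.b)
[TSO] allowed = {(1,0,0) (1,0,1) (1,0,2) (1,2,1) (2,0,0) (2,0,1) (2,0,2) (2,2,1) (2,2,2)}
claimed∖TSO = {(1,2,0)}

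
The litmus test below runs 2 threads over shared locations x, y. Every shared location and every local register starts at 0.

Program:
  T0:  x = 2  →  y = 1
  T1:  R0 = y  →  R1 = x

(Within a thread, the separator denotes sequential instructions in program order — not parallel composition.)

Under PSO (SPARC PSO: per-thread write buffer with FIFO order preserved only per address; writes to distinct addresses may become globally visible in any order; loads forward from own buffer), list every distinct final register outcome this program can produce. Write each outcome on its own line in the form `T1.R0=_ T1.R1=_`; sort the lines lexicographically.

T1.R0=0 T1.R1=0
T1.R0=0 T1.R1=2
T1.R0=1 T1.R1=0
T1.R0=1 T1.R1=2

outcome vector order: (T1.R0,T1.R1)
|PSO outcomes| = 4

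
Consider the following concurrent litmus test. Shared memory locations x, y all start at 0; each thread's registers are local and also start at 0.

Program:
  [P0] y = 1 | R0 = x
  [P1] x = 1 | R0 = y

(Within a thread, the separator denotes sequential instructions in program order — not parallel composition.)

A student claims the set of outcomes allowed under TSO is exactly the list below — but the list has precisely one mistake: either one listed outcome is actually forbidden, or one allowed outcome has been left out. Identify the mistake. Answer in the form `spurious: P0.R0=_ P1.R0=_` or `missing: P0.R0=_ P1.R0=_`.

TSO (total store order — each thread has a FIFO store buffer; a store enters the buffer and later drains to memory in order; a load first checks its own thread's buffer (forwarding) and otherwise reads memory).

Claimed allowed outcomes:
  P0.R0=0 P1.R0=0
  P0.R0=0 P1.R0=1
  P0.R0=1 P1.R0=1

missing: P0.R0=1 P1.R0=0

outcome vector order: (P0.R0,P1.R0)
TSO: 4 outcomes — {0/0, 0/1, 1/0, 1/1}
TSO∖claimed = {1/0}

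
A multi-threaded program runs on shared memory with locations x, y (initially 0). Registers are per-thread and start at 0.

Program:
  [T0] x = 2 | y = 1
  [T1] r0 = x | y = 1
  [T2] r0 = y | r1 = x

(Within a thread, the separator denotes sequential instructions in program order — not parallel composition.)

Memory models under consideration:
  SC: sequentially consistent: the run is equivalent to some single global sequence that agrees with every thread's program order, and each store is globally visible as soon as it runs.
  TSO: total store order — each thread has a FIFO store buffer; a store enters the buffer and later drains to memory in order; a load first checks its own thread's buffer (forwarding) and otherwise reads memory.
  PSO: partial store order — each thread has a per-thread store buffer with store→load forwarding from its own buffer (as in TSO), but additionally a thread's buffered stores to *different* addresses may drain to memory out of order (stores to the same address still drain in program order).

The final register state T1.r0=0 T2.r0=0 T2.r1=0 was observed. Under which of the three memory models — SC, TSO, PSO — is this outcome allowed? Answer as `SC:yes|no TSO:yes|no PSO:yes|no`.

SC:yes TSO:yes PSO:yes

outcome vector order: (T1.r0,T2.r0,T2.r1)
SC (7): <0 0 0> <0 0 2> <0 1 0> <0 1 2> <2 0 0> <2 0 2> <2 1 2>
TSO (7): <0 0 0> <0 0 2> <0 1 0> <0 1 2> <2 0 0> <2 0 2> <2 1 2>
PSO (8): <0 0 0> <0 0 2> <0 1 0> <0 1 2> <2 0 0> <2 0 2> <2 1 0> <2 1 2>
target <0 0 0> ∈ {SC,TSO,PSO}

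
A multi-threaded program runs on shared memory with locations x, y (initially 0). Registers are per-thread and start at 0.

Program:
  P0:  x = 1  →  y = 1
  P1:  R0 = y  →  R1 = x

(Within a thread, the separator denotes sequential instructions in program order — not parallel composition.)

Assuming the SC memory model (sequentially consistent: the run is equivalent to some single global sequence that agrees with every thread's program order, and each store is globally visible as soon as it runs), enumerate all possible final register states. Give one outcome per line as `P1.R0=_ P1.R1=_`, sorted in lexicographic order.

P1.R0=0 P1.R1=0
P1.R0=0 P1.R1=1
P1.R0=1 P1.R1=1

outcome vector order: (P1.R0,P1.R1)
|SC outcomes| = 3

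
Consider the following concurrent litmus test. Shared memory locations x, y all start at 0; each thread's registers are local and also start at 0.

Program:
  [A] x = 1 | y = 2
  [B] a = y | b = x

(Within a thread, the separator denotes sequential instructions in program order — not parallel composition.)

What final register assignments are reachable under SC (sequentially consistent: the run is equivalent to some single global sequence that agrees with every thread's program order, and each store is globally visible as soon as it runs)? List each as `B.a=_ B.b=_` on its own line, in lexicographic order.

outcome vector order: (B.a,B.b)
|SC outcomes| = 3

B.a=0 B.b=0
B.a=0 B.b=1
B.a=2 B.b=1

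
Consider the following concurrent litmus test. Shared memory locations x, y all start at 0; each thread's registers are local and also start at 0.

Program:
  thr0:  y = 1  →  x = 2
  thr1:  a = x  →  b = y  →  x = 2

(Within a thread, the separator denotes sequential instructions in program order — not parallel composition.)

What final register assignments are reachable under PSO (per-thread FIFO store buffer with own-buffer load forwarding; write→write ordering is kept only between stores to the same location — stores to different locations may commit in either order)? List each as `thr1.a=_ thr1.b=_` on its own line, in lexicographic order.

outcome vector order: (thr1.a,thr1.b)
|PSO outcomes| = 4

thr1.a=0 thr1.b=0
thr1.a=0 thr1.b=1
thr1.a=2 thr1.b=0
thr1.a=2 thr1.b=1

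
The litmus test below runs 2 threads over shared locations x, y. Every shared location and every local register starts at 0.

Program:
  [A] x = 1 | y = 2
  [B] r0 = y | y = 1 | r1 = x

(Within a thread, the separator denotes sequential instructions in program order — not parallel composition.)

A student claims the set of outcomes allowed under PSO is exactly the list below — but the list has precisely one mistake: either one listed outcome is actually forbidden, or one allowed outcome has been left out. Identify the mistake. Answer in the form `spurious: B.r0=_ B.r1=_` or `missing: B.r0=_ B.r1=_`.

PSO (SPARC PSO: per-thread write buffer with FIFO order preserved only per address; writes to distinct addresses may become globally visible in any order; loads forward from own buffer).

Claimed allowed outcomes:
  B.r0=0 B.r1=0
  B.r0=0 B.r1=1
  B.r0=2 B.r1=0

missing: B.r0=2 B.r1=1

outcome vector order: (B.r0,B.r1)
[PSO] allowed = {(0,0), (0,1), (2,0), (2,1)}
PSO∖claimed = {(2,1)}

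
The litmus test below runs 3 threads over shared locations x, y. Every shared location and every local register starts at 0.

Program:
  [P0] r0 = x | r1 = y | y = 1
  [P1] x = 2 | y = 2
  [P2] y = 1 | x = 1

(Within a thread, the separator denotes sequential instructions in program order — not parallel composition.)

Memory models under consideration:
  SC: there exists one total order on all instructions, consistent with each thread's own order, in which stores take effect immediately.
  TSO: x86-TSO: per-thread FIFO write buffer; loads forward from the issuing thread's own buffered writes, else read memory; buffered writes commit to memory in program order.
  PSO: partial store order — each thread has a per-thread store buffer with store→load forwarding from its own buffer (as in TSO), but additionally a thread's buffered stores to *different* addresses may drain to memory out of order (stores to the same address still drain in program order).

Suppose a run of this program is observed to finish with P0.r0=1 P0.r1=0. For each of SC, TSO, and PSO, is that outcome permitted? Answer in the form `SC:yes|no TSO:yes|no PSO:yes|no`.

SC:no TSO:no PSO:yes

outcome vector order: (P0.r0,P0.r1)
SC (8): (0,0), (0,1), (0,2), (1,1), (1,2), (2,0), (2,1), (2,2)
TSO (8): (0,0), (0,1), (0,2), (1,1), (1,2), (2,0), (2,1), (2,2)
PSO (9): (0,0), (0,1), (0,2), (1,0), (1,1), (1,2), (2,0), (2,1), (2,2)
target (1,0) ∈ {PSO}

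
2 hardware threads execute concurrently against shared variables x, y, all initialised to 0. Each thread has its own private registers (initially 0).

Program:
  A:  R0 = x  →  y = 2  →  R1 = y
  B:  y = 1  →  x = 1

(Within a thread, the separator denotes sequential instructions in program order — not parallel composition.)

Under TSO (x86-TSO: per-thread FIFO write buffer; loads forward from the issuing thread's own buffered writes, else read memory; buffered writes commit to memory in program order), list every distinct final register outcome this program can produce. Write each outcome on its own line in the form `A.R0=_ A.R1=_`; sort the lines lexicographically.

outcome vector order: (A.R0,A.R1)
|TSO outcomes| = 3

A.R0=0 A.R1=1
A.R0=0 A.R1=2
A.R0=1 A.R1=2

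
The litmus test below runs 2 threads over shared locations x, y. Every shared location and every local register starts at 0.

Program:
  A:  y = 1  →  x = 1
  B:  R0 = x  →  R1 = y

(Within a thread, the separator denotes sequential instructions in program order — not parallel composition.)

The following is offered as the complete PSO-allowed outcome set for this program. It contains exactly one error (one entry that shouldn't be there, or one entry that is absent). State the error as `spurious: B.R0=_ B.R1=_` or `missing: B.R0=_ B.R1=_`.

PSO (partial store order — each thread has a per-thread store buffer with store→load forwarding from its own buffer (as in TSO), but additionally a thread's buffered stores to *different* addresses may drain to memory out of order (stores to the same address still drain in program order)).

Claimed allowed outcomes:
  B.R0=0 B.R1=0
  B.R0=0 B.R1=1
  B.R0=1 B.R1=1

missing: B.R0=1 B.R1=0

outcome vector order: (B.R0,B.R1)
under PSO → <0 0> <0 1> <1 0> <1 1>
PSO∖claimed = {<1 0>}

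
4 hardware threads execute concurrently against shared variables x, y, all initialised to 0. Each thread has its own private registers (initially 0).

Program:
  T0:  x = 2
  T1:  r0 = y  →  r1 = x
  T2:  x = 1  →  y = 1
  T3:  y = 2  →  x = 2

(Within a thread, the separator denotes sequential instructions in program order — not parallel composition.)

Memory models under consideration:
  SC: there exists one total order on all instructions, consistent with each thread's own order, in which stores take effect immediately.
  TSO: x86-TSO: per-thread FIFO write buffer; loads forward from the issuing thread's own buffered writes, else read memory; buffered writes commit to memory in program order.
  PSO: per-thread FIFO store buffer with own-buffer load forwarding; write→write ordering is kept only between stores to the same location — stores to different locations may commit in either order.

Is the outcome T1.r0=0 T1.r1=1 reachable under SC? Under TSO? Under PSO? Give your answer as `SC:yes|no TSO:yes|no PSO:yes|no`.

SC:yes TSO:yes PSO:yes

outcome vector order: (T1.r0,T1.r1)
[SC] allowed = {00 01 02 11 12 20 21 22}
[TSO] allowed = {00 01 02 11 12 20 21 22}
[PSO] allowed = {00 01 02 10 11 12 20 21 22}
target 01 ∈ {SC,TSO,PSO}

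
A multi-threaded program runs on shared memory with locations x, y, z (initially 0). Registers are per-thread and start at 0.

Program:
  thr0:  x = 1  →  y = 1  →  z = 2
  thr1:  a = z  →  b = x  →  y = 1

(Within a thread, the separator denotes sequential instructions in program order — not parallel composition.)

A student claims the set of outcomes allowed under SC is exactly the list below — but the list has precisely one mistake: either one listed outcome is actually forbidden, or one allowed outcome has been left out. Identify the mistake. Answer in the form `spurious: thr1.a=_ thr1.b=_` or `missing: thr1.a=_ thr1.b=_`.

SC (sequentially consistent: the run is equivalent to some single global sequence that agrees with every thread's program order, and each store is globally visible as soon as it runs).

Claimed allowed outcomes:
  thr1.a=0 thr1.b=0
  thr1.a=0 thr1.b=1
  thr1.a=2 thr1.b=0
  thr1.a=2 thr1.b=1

spurious: thr1.a=2 thr1.b=0

outcome vector order: (thr1.a,thr1.b)
SC: 3 outcomes — {<0 0> <0 1> <2 1>}
claimed∖SC = {<2 0>}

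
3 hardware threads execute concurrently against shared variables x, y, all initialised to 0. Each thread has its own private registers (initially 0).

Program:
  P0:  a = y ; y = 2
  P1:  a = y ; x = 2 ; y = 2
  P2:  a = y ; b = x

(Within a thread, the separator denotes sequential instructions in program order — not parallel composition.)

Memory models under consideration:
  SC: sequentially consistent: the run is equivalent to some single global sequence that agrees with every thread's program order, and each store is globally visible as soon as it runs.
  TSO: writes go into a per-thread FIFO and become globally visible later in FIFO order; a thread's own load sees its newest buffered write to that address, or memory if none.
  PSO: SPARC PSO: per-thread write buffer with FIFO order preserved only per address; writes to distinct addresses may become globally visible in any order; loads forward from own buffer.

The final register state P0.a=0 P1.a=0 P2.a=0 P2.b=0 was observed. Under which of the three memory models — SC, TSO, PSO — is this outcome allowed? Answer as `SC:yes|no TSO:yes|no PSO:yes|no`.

outcome vector order: (P0.a,P1.a,P2.a,P2.b)
SC: 11 outcomes — {(0,0,0,0); (0,0,0,2); (0,0,2,0); (0,0,2,2); (0,2,0,0); (0,2,0,2); (0,2,2,0); (0,2,2,2); (2,0,0,0); (2,0,0,2); (2,0,2,2)}
TSO: 11 outcomes — {(0,0,0,0); (0,0,0,2); (0,0,2,0); (0,0,2,2); (0,2,0,0); (0,2,0,2); (0,2,2,0); (0,2,2,2); (2,0,0,0); (2,0,0,2); (2,0,2,2)}
PSO: 12 outcomes — {(0,0,0,0); (0,0,0,2); (0,0,2,0); (0,0,2,2); (0,2,0,0); (0,2,0,2); (0,2,2,0); (0,2,2,2); (2,0,0,0); (2,0,0,2); (2,0,2,0); (2,0,2,2)}
target (0,0,0,0) ∈ {SC,TSO,PSO}

SC:yes TSO:yes PSO:yes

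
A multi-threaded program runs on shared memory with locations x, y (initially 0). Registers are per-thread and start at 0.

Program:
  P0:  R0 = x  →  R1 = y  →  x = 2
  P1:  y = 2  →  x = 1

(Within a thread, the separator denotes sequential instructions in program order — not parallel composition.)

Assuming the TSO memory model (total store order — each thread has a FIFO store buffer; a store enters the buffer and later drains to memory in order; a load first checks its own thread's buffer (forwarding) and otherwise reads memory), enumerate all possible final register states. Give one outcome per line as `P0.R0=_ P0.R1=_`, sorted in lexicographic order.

outcome vector order: (P0.R0,P0.R1)
|TSO outcomes| = 3

P0.R0=0 P0.R1=0
P0.R0=0 P0.R1=2
P0.R0=1 P0.R1=2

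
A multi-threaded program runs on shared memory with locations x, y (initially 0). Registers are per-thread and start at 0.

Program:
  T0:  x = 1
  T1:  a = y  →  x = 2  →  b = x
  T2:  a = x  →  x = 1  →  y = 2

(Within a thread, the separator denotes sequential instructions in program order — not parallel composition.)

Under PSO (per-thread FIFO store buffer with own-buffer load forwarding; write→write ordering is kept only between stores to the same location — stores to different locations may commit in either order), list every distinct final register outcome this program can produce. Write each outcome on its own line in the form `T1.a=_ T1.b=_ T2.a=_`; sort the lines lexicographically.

outcome vector order: (T1.a,T1.b,T2.a)
|PSO outcomes| = 10

T1.a=0 T1.b=1 T2.a=0
T1.a=0 T1.b=1 T2.a=1
T1.a=0 T1.b=1 T2.a=2
T1.a=0 T1.b=2 T2.a=0
T1.a=0 T1.b=2 T2.a=1
T1.a=0 T1.b=2 T2.a=2
T1.a=2 T1.b=1 T2.a=0
T1.a=2 T1.b=1 T2.a=1
T1.a=2 T1.b=2 T2.a=0
T1.a=2 T1.b=2 T2.a=1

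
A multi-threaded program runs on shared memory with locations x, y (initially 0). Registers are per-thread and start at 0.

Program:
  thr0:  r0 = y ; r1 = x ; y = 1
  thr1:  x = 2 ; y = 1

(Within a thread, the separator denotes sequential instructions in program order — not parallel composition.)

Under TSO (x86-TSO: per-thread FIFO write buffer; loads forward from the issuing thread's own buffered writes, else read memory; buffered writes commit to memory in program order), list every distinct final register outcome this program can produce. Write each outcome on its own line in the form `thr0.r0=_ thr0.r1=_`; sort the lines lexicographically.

thr0.r0=0 thr0.r1=0
thr0.r0=0 thr0.r1=2
thr0.r0=1 thr0.r1=2

outcome vector order: (thr0.r0,thr0.r1)
|TSO outcomes| = 3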